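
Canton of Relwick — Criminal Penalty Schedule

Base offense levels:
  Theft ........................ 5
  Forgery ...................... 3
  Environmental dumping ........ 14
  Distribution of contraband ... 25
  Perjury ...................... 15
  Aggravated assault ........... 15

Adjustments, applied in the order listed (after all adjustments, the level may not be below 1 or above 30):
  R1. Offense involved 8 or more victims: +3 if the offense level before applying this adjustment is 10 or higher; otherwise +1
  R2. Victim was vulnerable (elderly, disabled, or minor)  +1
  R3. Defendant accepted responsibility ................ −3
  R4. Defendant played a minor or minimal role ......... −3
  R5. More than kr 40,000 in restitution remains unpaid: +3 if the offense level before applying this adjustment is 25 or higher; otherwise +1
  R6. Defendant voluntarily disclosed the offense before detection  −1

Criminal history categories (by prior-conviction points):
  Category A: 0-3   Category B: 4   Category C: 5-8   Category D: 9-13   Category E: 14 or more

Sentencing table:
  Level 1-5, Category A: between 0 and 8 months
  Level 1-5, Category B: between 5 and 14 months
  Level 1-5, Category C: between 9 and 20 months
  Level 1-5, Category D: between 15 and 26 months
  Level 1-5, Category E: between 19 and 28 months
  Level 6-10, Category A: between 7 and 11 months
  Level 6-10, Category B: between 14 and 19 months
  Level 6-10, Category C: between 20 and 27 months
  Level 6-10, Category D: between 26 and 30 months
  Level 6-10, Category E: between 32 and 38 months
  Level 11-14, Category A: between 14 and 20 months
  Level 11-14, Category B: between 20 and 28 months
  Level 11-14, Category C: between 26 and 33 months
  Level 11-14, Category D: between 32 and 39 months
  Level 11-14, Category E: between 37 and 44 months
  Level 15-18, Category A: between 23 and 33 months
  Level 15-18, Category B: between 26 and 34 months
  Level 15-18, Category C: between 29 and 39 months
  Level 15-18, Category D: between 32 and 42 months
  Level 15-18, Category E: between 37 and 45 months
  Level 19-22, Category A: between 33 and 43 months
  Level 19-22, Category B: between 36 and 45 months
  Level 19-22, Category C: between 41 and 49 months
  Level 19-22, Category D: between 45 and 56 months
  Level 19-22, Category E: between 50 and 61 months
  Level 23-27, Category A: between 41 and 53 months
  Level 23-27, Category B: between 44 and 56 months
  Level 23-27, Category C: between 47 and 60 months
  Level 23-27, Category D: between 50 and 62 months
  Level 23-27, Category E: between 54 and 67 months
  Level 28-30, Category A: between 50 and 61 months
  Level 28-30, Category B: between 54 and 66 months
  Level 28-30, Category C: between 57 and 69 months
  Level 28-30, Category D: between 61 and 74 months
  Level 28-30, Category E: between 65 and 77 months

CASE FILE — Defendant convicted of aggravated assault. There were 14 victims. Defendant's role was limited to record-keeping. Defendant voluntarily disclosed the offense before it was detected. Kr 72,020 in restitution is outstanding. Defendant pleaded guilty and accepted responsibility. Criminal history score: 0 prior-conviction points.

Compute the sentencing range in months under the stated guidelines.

14-20 months

Base offense level for aggravated assault: 15.
R1 applies (level before this adjustment is 15 ≥ 10, so +3): 15 + 3 = 18.
R2 does not apply.
R3 applies: 18 − 3 = 15.
R4 applies: 15 − 3 = 12.
R5 applies (level before this adjustment is 12 < 25, so +1): 12 + 1 = 13.
R6 applies: 13 − 1 = 12.
Final offense level: 12.
Criminal history: 0 prior points → Category A (0-3).
Level 12 falls in the 11-14 band.
Grid: Level 11-14 × Category A = 14-20 months.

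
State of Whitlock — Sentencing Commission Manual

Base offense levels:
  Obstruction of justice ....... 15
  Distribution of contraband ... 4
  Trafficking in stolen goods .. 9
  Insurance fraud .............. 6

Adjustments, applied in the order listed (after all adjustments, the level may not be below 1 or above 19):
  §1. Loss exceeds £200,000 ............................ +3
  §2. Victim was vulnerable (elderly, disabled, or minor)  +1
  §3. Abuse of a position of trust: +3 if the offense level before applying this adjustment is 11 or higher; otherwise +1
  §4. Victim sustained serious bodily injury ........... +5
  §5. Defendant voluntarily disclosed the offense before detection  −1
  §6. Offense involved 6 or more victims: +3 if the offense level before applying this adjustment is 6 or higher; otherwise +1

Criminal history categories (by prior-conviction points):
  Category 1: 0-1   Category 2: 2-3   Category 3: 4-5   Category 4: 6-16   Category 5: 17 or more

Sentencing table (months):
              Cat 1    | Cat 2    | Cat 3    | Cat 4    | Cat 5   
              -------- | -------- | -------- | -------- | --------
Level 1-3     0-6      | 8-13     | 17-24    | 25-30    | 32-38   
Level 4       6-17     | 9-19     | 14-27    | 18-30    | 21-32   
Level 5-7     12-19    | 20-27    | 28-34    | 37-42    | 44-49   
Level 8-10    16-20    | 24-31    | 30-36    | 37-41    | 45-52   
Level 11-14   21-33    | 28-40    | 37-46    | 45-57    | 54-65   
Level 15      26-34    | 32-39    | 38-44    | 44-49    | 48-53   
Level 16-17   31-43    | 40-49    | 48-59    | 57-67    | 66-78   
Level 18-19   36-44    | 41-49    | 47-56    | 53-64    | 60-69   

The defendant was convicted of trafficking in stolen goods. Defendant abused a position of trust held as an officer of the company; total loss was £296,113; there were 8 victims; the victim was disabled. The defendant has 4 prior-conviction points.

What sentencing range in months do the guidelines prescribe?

47-56 months

Base offense level for trafficking in stolen goods: 9.
§1 applies: 9 + 3 = 12.
§2 applies: 12 + 1 = 13.
§3 applies (level before this adjustment is 13 ≥ 11, so +3): 13 + 3 = 16.
§4 does not apply.
§5 does not apply.
§6 applies (level before this adjustment is 16 ≥ 6, so +3): 16 + 3 = 19.
Final offense level: 19.
Criminal history: 4 prior points → Category 3 (4-5).
Level 19 falls in the 18-19 band.
Grid: Level 18-19 × Category 3 = 47-56 months.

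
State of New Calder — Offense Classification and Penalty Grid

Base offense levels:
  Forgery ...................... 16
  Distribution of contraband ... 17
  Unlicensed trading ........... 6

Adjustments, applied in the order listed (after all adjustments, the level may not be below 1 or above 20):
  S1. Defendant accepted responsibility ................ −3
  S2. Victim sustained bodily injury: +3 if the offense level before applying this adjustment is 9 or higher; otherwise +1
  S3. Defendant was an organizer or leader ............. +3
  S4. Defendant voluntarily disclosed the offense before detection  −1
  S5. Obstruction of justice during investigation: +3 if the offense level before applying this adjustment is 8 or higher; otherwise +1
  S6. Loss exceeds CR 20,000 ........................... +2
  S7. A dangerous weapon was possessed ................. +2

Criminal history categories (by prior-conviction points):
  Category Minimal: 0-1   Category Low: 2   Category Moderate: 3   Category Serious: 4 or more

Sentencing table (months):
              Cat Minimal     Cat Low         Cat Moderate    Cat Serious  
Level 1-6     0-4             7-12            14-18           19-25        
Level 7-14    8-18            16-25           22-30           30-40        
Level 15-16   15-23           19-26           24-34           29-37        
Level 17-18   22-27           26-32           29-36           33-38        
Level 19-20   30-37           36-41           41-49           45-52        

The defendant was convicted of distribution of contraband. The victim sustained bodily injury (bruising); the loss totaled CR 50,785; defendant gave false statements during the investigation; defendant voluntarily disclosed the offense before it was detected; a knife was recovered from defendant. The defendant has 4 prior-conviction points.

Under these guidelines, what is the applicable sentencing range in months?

Base offense level for distribution of contraband: 17.
S2 applies (level before this adjustment is 17 ≥ 9, so +3): 17 + 3 = 20.
S4 applies: 20 − 1 = 19.
S5 applies (level before this adjustment is 19 ≥ 8, so +3): 19 + 3 = 22.
S6 applies: 22 + 2 = 24.
S7 applies: 24 + 2 = 26.
Level 26 exceeds the maximum of 20; capped at 20.
Final offense level: 20.
Criminal history: 4 prior points → Category Serious (4+).
Level 20 falls in the 19-20 band.
Grid: Level 19-20 × Category Serious = 45-52 months.

45-52 months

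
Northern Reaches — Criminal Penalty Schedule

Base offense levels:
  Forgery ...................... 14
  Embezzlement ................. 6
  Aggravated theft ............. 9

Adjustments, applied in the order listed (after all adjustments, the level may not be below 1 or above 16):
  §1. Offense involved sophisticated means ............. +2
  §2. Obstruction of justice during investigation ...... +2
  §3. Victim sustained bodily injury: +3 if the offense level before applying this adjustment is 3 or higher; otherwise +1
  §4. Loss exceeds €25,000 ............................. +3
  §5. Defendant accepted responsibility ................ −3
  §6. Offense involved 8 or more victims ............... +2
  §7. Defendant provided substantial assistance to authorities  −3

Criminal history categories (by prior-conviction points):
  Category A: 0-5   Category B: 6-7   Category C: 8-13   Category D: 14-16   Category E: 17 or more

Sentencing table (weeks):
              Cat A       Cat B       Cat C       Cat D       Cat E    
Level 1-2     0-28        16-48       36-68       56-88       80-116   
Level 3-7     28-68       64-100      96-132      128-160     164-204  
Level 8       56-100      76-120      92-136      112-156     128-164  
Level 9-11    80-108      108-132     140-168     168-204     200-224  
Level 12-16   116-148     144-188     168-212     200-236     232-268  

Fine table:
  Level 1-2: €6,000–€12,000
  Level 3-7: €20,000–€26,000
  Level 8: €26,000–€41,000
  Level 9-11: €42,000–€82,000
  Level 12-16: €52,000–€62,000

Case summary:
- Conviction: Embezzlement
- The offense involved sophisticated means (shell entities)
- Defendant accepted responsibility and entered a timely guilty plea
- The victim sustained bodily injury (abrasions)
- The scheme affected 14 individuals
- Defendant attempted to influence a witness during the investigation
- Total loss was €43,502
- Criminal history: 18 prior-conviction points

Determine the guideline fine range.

€52,000–€62,000

Base offense level for embezzlement: 6.
§1 applies: 6 + 2 = 8.
§2 applies: 8 + 2 = 10.
§3 applies (level before this adjustment is 10 ≥ 3, so +3): 10 + 3 = 13.
§4 applies: 13 + 3 = 16.
§5 applies: 16 − 3 = 13.
§6 applies: 13 + 2 = 15.
§7 does not apply.
Final offense level: 15.
Level 15 falls in the 12-16 band.
Fine table: Level 12-16 → €52,000–€62,000.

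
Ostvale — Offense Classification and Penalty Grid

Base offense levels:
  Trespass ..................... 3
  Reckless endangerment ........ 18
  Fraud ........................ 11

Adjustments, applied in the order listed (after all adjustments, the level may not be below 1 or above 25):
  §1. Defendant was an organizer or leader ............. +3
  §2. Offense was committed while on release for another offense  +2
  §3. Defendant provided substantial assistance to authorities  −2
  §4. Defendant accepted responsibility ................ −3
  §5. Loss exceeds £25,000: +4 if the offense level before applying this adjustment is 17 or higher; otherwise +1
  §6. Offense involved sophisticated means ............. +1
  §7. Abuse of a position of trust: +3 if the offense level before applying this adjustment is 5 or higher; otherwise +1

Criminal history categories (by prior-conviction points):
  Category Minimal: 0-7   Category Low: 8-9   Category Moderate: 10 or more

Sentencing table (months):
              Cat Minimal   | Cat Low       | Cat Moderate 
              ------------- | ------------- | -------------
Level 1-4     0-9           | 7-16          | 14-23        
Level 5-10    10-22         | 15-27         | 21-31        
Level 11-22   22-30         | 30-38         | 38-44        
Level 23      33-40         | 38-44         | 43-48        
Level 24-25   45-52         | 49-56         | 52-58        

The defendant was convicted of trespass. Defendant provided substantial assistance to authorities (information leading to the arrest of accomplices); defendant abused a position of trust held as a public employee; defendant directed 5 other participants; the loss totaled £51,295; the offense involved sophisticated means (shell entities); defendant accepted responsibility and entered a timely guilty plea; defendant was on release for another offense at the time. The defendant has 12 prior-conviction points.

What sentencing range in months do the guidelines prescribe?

21-31 months

Base offense level for trespass: 3.
§1 applies: 3 + 3 = 6.
§2 applies: 6 + 2 = 8.
§3 applies: 8 − 2 = 6.
§4 applies: 6 − 3 = 3.
§5 applies (level before this adjustment is 3 < 17, so +1): 3 + 1 = 4.
§6 applies: 4 + 1 = 5.
§7 applies (level before this adjustment is 5 ≥ 5, so +3): 5 + 3 = 8.
Final offense level: 8.
Criminal history: 12 prior points → Category Moderate (10+).
Level 8 falls in the 5-10 band.
Grid: Level 5-10 × Category Moderate = 21-31 months.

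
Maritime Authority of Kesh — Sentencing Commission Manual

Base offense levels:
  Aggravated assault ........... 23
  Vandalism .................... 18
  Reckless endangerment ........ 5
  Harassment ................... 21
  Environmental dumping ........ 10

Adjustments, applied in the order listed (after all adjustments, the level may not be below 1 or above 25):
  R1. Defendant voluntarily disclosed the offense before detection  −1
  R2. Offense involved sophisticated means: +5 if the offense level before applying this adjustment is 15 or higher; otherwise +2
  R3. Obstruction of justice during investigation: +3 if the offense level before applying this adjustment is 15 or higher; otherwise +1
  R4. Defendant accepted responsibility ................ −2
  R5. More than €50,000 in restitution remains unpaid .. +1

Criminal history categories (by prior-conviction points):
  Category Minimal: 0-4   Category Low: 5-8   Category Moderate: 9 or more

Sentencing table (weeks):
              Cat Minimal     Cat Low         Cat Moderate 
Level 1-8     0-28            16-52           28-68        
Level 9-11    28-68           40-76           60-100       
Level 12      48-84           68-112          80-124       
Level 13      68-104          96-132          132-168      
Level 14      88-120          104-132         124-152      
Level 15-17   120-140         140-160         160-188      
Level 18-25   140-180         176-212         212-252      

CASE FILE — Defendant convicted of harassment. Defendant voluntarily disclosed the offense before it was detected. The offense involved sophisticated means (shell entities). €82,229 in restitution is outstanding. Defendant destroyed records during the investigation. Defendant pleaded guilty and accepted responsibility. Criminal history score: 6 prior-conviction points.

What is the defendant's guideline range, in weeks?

176-212 weeks

Base offense level for harassment: 21.
R1 applies: 21 − 1 = 20.
R2 applies (level before this adjustment is 20 ≥ 15, so +5): 20 + 5 = 25.
R3 applies (level before this adjustment is 25 ≥ 15, so +3): 25 + 3 = 28.
R4 applies: 28 − 2 = 26.
R5 applies: 26 + 1 = 27.
Level 27 exceeds the maximum of 25; capped at 25.
Final offense level: 25.
Criminal history: 6 prior points → Category Low (5-8).
Level 25 falls in the 18-25 band.
Grid: Level 18-25 × Category Low = 176-212 weeks.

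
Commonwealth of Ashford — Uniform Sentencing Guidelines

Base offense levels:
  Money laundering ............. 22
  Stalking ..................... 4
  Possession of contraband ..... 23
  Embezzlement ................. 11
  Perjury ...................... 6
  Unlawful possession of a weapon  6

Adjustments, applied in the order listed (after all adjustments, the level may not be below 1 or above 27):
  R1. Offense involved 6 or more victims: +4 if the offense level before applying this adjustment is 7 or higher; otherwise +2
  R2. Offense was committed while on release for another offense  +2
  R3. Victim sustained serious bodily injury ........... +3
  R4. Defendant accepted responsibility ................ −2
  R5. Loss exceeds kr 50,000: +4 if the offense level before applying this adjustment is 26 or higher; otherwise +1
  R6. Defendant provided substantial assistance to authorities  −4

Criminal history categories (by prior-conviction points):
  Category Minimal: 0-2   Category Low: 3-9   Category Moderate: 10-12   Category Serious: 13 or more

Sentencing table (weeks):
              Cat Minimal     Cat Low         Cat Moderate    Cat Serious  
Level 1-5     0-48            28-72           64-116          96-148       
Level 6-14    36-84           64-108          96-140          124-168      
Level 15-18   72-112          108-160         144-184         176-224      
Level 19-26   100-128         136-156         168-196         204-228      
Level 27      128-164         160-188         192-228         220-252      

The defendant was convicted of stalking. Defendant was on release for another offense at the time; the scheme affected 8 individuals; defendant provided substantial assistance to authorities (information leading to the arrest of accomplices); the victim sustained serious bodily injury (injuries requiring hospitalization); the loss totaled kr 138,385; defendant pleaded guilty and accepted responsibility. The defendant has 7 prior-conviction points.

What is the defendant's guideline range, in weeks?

Base offense level for stalking: 4.
R1 applies (level before this adjustment is 4 < 7, so +2): 4 + 2 = 6.
R2 applies: 6 + 2 = 8.
R3 applies: 8 + 3 = 11.
R4 applies: 11 − 2 = 9.
R5 applies (level before this adjustment is 9 < 26, so +1): 9 + 1 = 10.
R6 applies: 10 − 4 = 6.
Final offense level: 6.
Criminal history: 7 prior points → Category Low (3-9).
Level 6 falls in the 6-14 band.
Grid: Level 6-14 × Category Low = 64-108 weeks.

64-108 weeks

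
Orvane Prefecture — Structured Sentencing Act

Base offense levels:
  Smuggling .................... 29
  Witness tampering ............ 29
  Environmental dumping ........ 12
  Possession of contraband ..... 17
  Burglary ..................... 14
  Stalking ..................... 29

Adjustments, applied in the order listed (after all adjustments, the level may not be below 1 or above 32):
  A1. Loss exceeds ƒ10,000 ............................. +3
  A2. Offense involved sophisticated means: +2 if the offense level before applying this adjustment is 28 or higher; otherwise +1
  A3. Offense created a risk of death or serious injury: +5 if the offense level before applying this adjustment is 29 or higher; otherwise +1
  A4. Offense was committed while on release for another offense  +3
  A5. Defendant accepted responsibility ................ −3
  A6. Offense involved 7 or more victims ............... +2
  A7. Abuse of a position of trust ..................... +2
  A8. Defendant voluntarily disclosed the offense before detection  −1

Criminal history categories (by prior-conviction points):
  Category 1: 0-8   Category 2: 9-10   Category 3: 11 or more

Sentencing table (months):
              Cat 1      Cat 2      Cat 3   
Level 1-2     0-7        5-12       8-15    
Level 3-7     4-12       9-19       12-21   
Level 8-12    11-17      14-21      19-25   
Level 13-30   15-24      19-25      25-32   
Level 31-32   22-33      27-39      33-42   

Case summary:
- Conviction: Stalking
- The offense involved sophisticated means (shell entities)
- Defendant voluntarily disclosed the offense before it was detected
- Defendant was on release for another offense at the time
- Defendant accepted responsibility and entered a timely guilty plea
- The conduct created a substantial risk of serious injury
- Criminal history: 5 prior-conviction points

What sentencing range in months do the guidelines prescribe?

22-33 months

Base offense level for stalking: 29.
A1 does not apply.
A2 applies (level before this adjustment is 29 ≥ 28, so +2): 29 + 2 = 31.
A3 applies (level before this adjustment is 31 ≥ 29, so +5): 31 + 5 = 36.
A4 applies: 36 + 3 = 39.
A5 applies: 39 − 3 = 36.
A7 does not apply.
A8 applies: 36 − 1 = 35.
Level 35 exceeds the maximum of 32; capped at 32.
Final offense level: 32.
Criminal history: 5 prior points → Category 1 (0-8).
Level 32 falls in the 31-32 band.
Grid: Level 31-32 × Category 1 = 22-33 months.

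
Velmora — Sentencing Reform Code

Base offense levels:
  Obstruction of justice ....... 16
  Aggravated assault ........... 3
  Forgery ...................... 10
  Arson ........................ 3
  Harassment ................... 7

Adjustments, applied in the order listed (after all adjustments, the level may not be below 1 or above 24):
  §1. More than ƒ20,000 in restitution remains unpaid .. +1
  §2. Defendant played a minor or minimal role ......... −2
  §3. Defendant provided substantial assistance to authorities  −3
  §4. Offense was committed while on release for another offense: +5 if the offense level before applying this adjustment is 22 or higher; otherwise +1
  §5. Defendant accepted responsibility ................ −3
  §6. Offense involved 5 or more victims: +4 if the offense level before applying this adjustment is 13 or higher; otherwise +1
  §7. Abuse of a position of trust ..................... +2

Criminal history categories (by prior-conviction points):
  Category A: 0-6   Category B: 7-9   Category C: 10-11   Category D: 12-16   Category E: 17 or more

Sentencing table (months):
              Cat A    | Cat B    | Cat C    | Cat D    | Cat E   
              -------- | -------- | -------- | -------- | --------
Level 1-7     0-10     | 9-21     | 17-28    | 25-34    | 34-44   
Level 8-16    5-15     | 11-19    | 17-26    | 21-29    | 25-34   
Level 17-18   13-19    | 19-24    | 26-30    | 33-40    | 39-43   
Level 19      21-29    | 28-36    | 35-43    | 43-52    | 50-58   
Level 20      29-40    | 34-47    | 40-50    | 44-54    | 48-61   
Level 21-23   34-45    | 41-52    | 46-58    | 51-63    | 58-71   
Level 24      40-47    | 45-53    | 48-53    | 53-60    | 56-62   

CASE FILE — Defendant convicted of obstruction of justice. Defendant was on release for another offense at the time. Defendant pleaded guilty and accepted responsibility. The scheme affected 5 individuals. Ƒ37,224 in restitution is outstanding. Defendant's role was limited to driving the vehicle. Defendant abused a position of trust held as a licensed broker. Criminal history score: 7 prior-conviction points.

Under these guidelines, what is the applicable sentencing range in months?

28-36 months

Base offense level for obstruction of justice: 16.
§1 applies: 16 + 1 = 17.
§2 applies: 17 − 2 = 15.
§3 does not apply.
§4 applies (level before this adjustment is 15 < 22, so +1): 15 + 1 = 16.
§5 applies: 16 − 3 = 13.
§6 applies (level before this adjustment is 13 ≥ 13, so +4): 13 + 4 = 17.
§7 applies: 17 + 2 = 19.
Final offense level: 19.
Criminal history: 7 prior points → Category B (7-9).
Level 19 falls in the 19 band.
Grid: Level 19 × Category B = 28-36 months.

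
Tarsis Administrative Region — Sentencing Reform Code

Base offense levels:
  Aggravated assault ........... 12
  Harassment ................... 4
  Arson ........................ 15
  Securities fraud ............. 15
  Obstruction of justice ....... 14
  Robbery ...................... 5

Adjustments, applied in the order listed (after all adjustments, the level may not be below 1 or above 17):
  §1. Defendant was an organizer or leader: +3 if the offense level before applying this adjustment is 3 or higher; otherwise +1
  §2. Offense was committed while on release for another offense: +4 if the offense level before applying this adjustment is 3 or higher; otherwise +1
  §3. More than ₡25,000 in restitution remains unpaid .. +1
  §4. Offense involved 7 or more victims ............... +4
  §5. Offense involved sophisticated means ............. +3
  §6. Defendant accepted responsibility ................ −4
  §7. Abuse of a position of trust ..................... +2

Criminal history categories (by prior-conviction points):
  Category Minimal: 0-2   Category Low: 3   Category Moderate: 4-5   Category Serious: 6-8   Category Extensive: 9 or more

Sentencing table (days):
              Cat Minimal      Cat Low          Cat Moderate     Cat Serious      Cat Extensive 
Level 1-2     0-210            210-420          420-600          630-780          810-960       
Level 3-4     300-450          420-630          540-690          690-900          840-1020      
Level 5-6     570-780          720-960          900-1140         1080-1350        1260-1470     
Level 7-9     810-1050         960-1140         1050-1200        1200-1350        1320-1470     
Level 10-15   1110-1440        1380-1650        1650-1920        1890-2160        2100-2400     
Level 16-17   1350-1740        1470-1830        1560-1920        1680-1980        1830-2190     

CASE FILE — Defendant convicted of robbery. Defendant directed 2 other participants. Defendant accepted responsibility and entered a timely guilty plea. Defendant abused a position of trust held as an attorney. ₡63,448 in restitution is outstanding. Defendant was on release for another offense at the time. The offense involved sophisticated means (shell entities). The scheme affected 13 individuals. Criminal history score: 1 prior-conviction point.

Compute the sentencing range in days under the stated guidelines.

Base offense level for robbery: 5.
§1 applies (level before this adjustment is 5 ≥ 3, so +3): 5 + 3 = 8.
§2 applies (level before this adjustment is 8 ≥ 3, so +4): 8 + 4 = 12.
§3 applies: 12 + 1 = 13.
§4 applies: 13 + 4 = 17.
§5 applies: 17 + 3 = 20.
§6 applies: 20 − 4 = 16.
§7 applies: 16 + 2 = 18.
Level 18 exceeds the maximum of 17; capped at 17.
Final offense level: 17.
Criminal history: 1 prior point → Category Minimal (0-2).
Level 17 falls in the 16-17 band.
Grid: Level 16-17 × Category Minimal = 1350-1740 days.

1350-1740 days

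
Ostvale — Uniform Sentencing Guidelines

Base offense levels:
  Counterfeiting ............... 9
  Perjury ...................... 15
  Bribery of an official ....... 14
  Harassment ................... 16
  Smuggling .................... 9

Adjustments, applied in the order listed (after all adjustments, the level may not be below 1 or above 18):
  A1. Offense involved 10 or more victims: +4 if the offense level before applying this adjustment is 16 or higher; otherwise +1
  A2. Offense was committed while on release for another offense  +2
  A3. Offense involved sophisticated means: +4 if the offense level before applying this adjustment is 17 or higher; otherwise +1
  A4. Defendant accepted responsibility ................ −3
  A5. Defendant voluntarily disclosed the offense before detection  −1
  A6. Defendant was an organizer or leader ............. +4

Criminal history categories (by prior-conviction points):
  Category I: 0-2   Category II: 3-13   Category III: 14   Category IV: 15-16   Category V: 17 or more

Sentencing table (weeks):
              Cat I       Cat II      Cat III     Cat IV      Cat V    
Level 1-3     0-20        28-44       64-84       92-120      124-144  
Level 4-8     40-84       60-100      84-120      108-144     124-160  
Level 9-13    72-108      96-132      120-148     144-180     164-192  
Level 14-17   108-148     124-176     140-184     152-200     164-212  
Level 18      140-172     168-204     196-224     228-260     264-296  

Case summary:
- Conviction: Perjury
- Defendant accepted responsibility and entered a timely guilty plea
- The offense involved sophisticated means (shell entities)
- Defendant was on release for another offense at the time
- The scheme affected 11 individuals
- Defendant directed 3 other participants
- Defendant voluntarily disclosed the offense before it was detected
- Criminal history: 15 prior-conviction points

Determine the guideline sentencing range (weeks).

228-260 weeks

Base offense level for perjury: 15.
A1 applies (level before this adjustment is 15 < 16, so +1): 15 + 1 = 16.
A2 applies: 16 + 2 = 18.
A3 applies (level before this adjustment is 18 ≥ 17, so +4): 18 + 4 = 22.
A4 applies: 22 − 3 = 19.
A5 applies: 19 − 1 = 18.
A6 applies: 18 + 4 = 22.
Level 22 exceeds the maximum of 18; capped at 18.
Final offense level: 18.
Criminal history: 15 prior points → Category IV (15-16).
Level 18 falls in the 18 band.
Grid: Level 18 × Category IV = 228-260 weeks.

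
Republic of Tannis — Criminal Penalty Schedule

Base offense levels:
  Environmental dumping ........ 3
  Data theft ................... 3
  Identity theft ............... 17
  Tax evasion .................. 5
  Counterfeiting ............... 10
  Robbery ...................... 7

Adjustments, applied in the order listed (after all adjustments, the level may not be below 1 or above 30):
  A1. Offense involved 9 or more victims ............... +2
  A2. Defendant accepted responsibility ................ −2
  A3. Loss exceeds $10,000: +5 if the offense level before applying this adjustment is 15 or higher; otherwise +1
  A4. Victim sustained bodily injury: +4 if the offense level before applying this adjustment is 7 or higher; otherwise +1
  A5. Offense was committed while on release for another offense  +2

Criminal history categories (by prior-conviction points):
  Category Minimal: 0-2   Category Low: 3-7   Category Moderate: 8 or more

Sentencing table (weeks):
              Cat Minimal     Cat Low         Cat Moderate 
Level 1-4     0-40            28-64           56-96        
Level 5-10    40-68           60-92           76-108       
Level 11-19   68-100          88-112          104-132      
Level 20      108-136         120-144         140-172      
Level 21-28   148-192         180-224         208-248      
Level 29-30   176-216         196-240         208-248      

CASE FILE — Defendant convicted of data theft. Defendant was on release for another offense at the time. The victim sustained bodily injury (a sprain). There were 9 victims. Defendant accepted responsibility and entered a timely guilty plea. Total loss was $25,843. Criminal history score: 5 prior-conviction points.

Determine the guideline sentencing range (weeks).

60-92 weeks

Base offense level for data theft: 3.
A1 applies: 3 + 2 = 5.
A2 applies: 5 − 2 = 3.
A3 applies (level before this adjustment is 3 < 15, so +1): 3 + 1 = 4.
A4 applies (level before this adjustment is 4 < 7, so +1): 4 + 1 = 5.
A5 applies: 5 + 2 = 7.
Final offense level: 7.
Criminal history: 5 prior points → Category Low (3-7).
Level 7 falls in the 5-10 band.
Grid: Level 5-10 × Category Low = 60-92 weeks.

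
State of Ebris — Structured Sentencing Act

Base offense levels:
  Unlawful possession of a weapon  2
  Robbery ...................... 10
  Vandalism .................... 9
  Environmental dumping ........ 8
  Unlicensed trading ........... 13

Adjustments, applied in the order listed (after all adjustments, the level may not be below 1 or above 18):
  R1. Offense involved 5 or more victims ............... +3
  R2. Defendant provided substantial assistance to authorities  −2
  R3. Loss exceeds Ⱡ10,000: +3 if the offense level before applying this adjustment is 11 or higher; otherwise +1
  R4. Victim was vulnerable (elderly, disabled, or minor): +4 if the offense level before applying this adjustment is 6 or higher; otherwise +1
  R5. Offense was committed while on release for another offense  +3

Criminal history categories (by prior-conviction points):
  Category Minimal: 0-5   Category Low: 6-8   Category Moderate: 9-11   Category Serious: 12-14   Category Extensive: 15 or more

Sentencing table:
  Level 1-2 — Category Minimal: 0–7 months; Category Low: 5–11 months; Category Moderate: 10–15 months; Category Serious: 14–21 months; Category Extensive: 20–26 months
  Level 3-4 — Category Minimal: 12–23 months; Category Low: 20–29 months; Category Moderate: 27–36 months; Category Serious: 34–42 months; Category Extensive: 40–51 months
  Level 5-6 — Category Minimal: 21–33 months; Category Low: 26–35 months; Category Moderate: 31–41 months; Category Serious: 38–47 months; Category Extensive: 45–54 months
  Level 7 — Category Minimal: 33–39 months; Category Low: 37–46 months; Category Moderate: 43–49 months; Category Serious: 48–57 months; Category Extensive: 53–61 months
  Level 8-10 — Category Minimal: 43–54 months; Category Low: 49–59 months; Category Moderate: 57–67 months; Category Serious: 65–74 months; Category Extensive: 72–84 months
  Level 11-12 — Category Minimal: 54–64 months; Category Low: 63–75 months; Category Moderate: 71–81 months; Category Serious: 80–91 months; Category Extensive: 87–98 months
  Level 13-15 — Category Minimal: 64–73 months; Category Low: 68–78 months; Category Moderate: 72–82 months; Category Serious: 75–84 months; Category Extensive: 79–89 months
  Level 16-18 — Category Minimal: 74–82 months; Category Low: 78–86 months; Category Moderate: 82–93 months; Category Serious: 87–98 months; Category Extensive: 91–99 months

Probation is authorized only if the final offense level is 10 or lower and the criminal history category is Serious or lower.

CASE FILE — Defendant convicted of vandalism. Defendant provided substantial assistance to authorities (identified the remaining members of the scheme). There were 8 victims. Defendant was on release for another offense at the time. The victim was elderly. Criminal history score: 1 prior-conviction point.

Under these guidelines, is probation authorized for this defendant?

No

Base offense level for vandalism: 9.
R1 applies: 9 + 3 = 12.
R2 applies: 12 − 2 = 10.
R3 does not apply.
R4 applies (level before this adjustment is 10 ≥ 6, so +4): 10 + 4 = 14.
R5 applies: 14 + 3 = 17.
Final offense level: 17.
Criminal history: 1 prior point → Category Minimal (0-5).
Level 17 falls in the 16-18 band.
Grid: Level 16-18 × Category Minimal = 74-82 months.
Probation check: level 17 > 10 and category Minimal ≤ Serious → not eligible.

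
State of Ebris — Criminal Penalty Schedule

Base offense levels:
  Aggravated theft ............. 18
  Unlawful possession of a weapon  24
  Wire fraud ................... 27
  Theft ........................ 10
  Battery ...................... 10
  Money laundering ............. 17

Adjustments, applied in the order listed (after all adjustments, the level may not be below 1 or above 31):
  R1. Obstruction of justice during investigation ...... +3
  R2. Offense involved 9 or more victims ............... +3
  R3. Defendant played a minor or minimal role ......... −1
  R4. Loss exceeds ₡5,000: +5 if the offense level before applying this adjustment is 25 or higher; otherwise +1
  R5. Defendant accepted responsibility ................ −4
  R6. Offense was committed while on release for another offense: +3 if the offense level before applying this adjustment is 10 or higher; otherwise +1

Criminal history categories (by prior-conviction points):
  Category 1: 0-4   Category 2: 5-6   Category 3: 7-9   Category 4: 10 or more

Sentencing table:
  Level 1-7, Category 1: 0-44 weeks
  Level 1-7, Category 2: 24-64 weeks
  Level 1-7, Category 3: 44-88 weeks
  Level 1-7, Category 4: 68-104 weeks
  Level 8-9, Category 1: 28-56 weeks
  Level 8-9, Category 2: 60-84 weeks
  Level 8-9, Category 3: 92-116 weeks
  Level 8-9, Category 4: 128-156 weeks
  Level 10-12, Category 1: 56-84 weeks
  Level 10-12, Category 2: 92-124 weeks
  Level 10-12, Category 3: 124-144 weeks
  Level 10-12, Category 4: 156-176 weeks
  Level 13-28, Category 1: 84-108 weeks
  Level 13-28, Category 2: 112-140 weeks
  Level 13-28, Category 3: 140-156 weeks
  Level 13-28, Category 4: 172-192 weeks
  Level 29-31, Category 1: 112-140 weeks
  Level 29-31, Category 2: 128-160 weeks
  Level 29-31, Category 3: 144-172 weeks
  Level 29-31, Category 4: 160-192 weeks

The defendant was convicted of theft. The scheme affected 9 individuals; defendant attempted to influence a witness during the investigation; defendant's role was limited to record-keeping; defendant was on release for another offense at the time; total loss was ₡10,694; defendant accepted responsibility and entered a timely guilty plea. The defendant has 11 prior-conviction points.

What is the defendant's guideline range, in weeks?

Base offense level for theft: 10.
R1 applies: 10 + 3 = 13.
R2 applies: 13 + 3 = 16.
R3 applies: 16 − 1 = 15.
R4 applies (level before this adjustment is 15 < 25, so +1): 15 + 1 = 16.
R5 applies: 16 − 4 = 12.
R6 applies (level before this adjustment is 12 ≥ 10, so +3): 12 + 3 = 15.
Final offense level: 15.
Criminal history: 11 prior points → Category 4 (10+).
Level 15 falls in the 13-28 band.
Grid: Level 13-28 × Category 4 = 172-192 weeks.

172-192 weeks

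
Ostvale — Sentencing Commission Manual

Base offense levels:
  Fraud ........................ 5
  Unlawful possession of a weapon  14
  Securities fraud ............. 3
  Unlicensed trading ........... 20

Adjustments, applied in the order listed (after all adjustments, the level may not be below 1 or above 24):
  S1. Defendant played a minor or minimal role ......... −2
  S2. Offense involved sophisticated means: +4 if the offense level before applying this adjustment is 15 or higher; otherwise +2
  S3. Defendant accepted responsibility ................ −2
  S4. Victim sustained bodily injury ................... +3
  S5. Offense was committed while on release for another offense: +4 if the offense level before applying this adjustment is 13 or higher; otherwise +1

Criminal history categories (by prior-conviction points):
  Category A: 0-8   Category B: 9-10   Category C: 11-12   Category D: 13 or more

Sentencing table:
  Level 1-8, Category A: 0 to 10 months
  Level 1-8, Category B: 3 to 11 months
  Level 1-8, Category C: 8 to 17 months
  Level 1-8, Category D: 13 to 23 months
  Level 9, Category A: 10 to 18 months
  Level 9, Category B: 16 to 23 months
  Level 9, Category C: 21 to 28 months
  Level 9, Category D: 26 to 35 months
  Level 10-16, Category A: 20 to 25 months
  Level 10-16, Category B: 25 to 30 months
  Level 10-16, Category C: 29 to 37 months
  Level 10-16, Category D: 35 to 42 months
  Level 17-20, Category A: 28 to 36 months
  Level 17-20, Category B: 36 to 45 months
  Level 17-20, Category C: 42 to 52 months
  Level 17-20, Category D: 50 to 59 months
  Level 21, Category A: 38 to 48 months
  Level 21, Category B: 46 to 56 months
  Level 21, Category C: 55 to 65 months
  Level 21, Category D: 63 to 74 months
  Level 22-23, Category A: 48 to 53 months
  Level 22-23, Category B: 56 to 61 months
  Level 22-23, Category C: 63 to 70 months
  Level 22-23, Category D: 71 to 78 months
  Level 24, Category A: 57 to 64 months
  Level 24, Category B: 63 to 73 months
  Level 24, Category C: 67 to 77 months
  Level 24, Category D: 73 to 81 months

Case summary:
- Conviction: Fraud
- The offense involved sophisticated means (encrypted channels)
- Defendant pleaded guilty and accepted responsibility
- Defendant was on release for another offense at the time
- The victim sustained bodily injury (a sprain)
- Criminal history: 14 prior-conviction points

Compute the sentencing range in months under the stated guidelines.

Base offense level for fraud: 5.
S2 applies (level before this adjustment is 5 < 15, so +2): 5 + 2 = 7.
S3 applies: 7 − 2 = 5.
S4 applies: 5 + 3 = 8.
S5 applies (level before this adjustment is 8 < 13, so +1): 8 + 1 = 9.
Final offense level: 9.
Criminal history: 14 prior points → Category D (13+).
Level 9 falls in the 9 band.
Grid: Level 9 × Category D = 26-35 months.

26-35 months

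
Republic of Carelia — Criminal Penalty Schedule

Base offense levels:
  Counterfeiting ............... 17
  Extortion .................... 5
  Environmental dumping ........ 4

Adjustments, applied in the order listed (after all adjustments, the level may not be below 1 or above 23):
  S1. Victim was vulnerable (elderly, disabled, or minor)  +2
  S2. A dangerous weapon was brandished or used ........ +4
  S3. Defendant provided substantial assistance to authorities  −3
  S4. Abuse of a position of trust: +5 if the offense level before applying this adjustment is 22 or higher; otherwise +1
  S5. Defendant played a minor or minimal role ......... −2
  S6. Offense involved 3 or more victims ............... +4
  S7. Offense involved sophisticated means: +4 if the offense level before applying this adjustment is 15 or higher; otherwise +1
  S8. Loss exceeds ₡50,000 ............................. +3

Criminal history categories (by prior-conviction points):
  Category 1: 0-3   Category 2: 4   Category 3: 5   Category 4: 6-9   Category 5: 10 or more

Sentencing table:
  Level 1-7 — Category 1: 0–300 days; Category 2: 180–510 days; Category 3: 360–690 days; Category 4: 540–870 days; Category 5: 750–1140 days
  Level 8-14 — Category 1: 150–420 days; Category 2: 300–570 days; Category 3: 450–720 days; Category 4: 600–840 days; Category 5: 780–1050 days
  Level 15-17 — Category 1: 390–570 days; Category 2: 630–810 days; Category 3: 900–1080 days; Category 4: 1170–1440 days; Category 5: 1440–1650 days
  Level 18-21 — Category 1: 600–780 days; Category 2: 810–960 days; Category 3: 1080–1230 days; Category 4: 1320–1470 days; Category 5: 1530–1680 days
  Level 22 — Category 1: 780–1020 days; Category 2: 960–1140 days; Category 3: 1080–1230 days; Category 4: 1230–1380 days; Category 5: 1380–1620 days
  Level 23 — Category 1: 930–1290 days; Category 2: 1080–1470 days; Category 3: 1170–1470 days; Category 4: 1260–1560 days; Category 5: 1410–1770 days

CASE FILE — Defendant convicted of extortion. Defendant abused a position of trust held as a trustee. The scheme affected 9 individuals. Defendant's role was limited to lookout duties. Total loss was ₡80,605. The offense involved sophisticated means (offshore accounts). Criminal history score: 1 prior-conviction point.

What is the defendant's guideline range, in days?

150-420 days

Base offense level for extortion: 5.
S1 does not apply.
S4 applies (level before this adjustment is 5 < 22, so +1): 5 + 1 = 6.
S5 applies: 6 − 2 = 4.
S6 applies: 4 + 4 = 8.
S7 applies (level before this adjustment is 8 < 15, so +1): 8 + 1 = 9.
S8 applies: 9 + 3 = 12.
Final offense level: 12.
Criminal history: 1 prior point → Category 1 (0-3).
Level 12 falls in the 8-14 band.
Grid: Level 8-14 × Category 1 = 150-420 days.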